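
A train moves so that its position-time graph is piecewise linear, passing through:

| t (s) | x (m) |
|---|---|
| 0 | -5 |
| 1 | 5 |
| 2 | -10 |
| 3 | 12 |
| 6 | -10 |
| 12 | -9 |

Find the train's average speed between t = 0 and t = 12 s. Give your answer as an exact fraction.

35/6 m/s

Average speed = (total path length)/(elapsed time); on a piecewise-linear x-t graph the path length is Σ|Δx|.
0–1 s: |Δx| = |5 − -5| = 10 m
1–2 s: |Δx| = |-10 − 5| = 15 m
2–3 s: |Δx| = |12 − -10| = 22 m
3–6 s: |Δx| = |-10 − 12| = 22 m
6–12 s: |Δx| = |-9 − -10| = 1 m
Total path = 70 m; average speed = 70/12 = 35/6 m/s.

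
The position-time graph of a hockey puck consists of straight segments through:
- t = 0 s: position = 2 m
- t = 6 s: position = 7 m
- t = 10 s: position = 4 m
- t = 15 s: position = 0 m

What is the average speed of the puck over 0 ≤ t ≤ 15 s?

Average speed = (total path length)/(elapsed time); on a piecewise-linear x-t graph the path length is Σ|Δx|.
0–6 s: |Δx| = |7 − 2| = 5 m
6–10 s: |Δx| = |4 − 7| = 3 m
10–15 s: |Δx| = |0 − 4| = 4 m
Total path = 12 m; average speed = 12/15 = 0.8 m/s.

0.8 m/s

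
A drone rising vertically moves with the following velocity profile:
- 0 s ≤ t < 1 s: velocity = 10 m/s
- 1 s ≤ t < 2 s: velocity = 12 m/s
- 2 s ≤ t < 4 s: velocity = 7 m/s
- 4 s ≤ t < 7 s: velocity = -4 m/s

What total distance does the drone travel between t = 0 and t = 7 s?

Total distance travelled is ∫|v| dt — sum the magnitudes of each area piece.
0–1 s: |10| × 1 = 10 m
1–2 s: |12| × 1 = 12 m
2–4 s: |7| × 2 = 14 m
4–7 s: |-4| × 3 = 12 m
Total distance = 48 m

48 m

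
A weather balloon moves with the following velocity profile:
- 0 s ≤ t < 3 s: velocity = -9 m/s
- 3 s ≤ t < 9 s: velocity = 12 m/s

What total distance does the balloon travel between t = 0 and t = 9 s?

Distance (not displacement) is the total path length: add the absolute areas under v-t.
0–3 s: |-9| × 3 = 27 m
3–9 s: |12| × 6 = 72 m
Total distance = 99 m

99 m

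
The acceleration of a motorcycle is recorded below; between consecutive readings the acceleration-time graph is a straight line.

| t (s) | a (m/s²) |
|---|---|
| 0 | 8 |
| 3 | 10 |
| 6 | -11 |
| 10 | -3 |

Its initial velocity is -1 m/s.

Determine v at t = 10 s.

-3.5 m/s

Δv equals the area under the a-t graph; then v = v₀ + Δv.
0–3 s: ½(8 + 10)(3) = 27 m/s
3–6 s: ½(10 + -11)(3) = -1.5 m/s
6–10 s: ½(-11 + -3)(4) = -28 m/s
Δv = -2.5 m/s, so v(10) = -1 + (-2.5) = -3.5 m/s.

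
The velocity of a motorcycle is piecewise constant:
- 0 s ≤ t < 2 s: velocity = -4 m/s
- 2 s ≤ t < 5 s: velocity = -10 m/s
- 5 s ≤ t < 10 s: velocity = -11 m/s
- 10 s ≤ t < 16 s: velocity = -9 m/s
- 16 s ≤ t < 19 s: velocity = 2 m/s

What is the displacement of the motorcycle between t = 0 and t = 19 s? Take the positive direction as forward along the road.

-141 m

Displacement is the signed area under the v-t curve.
0–2 s: -4 × 2 = -8 m
2–5 s: -10 × 3 = -30 m
5–10 s: -11 × 5 = -55 m
10–16 s: -9 × 6 = -54 m
16–19 s: 2 × 3 = 6 m
Net displacement = -141 m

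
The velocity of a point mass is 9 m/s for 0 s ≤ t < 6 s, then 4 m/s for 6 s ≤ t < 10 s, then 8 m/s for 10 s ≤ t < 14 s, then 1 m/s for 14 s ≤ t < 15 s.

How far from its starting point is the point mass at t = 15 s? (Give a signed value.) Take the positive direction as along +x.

Displacement is the signed area under the v-t curve.
0–6 s: 9 × 6 = 54 m
6–10 s: 4 × 4 = 16 m
10–14 s: 8 × 4 = 32 m
14–15 s: 1 × 1 = 1 m
Net displacement = 103 m

103 m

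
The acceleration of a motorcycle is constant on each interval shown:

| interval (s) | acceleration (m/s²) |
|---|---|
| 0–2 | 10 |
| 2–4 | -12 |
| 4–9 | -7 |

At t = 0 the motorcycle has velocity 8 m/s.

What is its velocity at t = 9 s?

Δv equals the area under the a-t graph; then v = v₀ + Δv.
0–2 s: 10 × 2 = 20 m/s
2–4 s: -12 × 2 = -24 m/s
4–9 s: -7 × 5 = -35 m/s
Δv = -39 m/s, so v(9) = 8 + (-39) = -31 m/s.

-31 m/s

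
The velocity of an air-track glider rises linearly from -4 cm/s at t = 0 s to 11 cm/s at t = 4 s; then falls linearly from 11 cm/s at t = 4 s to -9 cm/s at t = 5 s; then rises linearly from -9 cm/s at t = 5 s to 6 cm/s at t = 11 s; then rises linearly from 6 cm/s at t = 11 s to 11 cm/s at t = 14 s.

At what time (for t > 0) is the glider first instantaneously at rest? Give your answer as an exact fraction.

t = 16/15 s

v changes sign on 0–4 s (from -4 to 11); the graph is linear there, so v = 0 at t = 0 + (4)·(4 − 0)/(11 − -4) = 16/15 s.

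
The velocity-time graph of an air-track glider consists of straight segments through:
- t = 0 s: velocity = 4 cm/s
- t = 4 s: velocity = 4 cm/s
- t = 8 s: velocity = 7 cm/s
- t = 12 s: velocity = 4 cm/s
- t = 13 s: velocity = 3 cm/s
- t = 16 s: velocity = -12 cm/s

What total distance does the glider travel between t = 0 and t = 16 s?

Distance (not displacement) is the total path length: add the absolute areas under v-t.
0–4 s: |4| × 4 = 16 cm
4–8 s: |½(4 + 7)(4)| = 22 cm
8–12 s: |½(7 + 4)(4)| = 22 cm
12–13 s: |½(4 + 3)(1)| = 3.5 cm
13–16 s: v = 0 at t = 13.6 s; triangle areas 0.9 + 14.4 = 15.3 cm
Total distance = 78.8 cm

78.8 cm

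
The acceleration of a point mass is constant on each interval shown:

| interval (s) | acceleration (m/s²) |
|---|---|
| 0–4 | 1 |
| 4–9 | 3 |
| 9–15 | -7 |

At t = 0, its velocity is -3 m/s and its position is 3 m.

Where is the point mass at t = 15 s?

11.5 m

On each constant-a segment, Δv = aΔt and Δx = v₀Δt + ½aΔt²; chain segment to segment.
0–4 s: v starts -3 m/s; Δx = -3·4 + ½·1·4² = -4 m; v ends 1 m/s.
4–9 s: v starts 1 m/s; Δx = 1·5 + ½·3·5² = 42.5 m; v ends 16 m/s.
9–15 s: v starts 16 m/s; Δx = 16·6 + ½·-7·6² = -30 m; v ends -26 m/s.
x(15) = 3 + Σ Δx = 11.5 m.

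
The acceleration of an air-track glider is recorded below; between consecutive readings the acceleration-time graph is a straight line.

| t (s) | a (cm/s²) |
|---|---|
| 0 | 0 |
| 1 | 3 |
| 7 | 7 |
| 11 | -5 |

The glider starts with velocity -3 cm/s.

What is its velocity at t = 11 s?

32.5 cm/s

Δv equals the area under the a-t graph; then v = v₀ + Δv.
0–1 s: ½(0 + 3)(1) = 1.5 cm/s
1–7 s: ½(3 + 7)(6) = 30 cm/s
7–11 s: ½(7 + -5)(4) = 4 cm/s
Δv = 35.5 cm/s, so v(11) = -3 + (35.5) = 32.5 cm/s.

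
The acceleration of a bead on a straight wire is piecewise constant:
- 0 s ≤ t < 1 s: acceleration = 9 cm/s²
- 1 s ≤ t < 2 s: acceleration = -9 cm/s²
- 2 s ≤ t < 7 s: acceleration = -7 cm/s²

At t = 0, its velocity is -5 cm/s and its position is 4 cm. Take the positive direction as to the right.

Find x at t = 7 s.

-109.5 cm

On each constant-a segment, Δv = aΔt and Δx = v₀Δt + ½aΔt²; chain segment to segment.
0–1 s: v starts -5 cm/s; Δx = -5·1 + ½·9·1² = -0.5 cm; v ends 4 cm/s.
1–2 s: v starts 4 cm/s; Δx = 4·1 + ½·-9·1² = -0.5 cm; v ends -5 cm/s.
2–7 s: v starts -5 cm/s; Δx = -5·5 + ½·-7·5² = -112.5 cm; v ends -40 cm/s.
x(7) = 4 + Σ Δx = -109.5 cm.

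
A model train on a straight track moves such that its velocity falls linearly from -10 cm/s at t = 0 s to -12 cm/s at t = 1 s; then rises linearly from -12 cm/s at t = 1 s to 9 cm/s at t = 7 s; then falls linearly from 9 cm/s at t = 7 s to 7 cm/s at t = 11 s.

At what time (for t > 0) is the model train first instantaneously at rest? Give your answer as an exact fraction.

t = 31/7 s

v changes sign on 1–7 s (from -12 to 9); the graph is linear there, so v = 0 at t = 1 + (12)·(7 − 1)/(9 − -12) = 31/7 s.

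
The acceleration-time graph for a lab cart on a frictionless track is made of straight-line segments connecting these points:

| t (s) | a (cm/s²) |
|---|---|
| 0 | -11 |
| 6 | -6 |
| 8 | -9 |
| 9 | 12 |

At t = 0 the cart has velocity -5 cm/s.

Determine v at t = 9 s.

Δv equals the area under the a-t graph; then v = v₀ + Δv.
0–6 s: ½(-11 + -6)(6) = -51 cm/s
6–8 s: ½(-6 + -9)(2) = -15 cm/s
8–9 s: ½(-9 + 12)(1) = 1.5 cm/s
Δv = -64.5 cm/s, so v(9) = -5 + (-64.5) = -69.5 cm/s.

-69.5 cm/s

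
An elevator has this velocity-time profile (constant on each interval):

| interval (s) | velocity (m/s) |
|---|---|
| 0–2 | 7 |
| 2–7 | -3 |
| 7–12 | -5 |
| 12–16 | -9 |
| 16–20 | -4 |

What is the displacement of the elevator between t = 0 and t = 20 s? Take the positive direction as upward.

-78 m

Displacement is the signed area under the v-t curve.
0–2 s: 7 × 2 = 14 m
2–7 s: -3 × 5 = -15 m
7–12 s: -5 × 5 = -25 m
12–16 s: -9 × 4 = -36 m
16–20 s: -4 × 4 = -16 m
Net displacement = -78 m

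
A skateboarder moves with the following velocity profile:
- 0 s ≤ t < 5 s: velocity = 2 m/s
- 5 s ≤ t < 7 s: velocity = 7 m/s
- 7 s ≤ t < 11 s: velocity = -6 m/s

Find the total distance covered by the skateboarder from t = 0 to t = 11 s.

48 m

Distance (not displacement) is the total path length: add the absolute areas under v-t.
0–5 s: |2| × 5 = 10 m
5–7 s: |7| × 2 = 14 m
7–11 s: |-6| × 4 = 24 m
Total distance = 48 m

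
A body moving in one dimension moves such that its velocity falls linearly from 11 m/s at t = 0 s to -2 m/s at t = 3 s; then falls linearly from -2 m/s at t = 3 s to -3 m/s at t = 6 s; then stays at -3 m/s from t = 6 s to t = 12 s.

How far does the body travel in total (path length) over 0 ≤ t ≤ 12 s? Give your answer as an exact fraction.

Total distance travelled is ∫|v| dt — sum the magnitudes of each area piece.
0–3 s: v = 0 at t = 33/13 s; triangle areas 363/26 + 6/13 = 375/26 m
3–6 s: |½(-2 + -3)(3)| = 7.5 m
6–12 s: |-3| × 6 = 18 m
Total distance = 519/13 m

519/13 m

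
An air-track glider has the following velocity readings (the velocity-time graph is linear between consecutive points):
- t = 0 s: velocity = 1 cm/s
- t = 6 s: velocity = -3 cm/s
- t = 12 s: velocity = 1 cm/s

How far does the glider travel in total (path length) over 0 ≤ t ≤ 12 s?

15 cm

Total distance travelled is ∫|v| dt — sum the magnitudes of each area piece.
0–6 s: v = 0 at t = 1.5 s; triangle areas 0.75 + 6.75 = 7.5 cm
6–12 s: v = 0 at t = 10.5 s; triangle areas 6.75 + 0.75 = 7.5 cm
Total distance = 15 cm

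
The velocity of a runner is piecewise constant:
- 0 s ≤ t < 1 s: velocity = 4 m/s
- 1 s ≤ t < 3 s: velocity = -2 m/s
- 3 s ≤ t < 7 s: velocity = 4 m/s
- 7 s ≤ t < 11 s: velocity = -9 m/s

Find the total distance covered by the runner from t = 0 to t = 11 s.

Distance (not displacement) is the total path length: add the absolute areas under v-t.
0–1 s: |4| × 1 = 4 m
1–3 s: |-2| × 2 = 4 m
3–7 s: |4| × 4 = 16 m
7–11 s: |-9| × 4 = 36 m
Total distance = 60 m

60 m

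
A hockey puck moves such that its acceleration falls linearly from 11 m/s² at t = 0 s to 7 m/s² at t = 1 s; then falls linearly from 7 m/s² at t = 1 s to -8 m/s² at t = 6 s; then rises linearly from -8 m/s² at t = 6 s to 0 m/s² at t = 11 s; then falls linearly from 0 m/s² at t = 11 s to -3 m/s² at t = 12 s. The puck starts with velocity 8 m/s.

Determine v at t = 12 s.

Δv equals the area under the a-t graph; then v = v₀ + Δv.
0–1 s: ½(11 + 7)(1) = 9 m/s
1–6 s: ½(7 + -8)(5) = -2.5 m/s
6–11 s: ½(-8 + 0)(5) = -20 m/s
11–12 s: ½(0 + -3)(1) = -1.5 m/s
Δv = -15 m/s, so v(12) = 8 + (-15) = -7 m/s.

-7 m/s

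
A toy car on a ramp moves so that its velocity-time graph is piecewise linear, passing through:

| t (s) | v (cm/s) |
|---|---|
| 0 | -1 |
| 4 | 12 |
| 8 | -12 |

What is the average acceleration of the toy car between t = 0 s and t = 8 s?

Average acceleration = Δv/Δt = (-12 − -1)/(8 − 0) = -1.375 cm/s².

-1.375 cm/s²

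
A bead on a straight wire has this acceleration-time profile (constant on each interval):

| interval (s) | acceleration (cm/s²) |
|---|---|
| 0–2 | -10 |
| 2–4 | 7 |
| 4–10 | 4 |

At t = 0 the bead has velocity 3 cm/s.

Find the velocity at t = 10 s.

21 cm/s

Δv equals the area under the a-t graph; then v = v₀ + Δv.
0–2 s: -10 × 2 = -20 cm/s
2–4 s: 7 × 2 = 14 cm/s
4–10 s: 4 × 6 = 24 cm/s
Δv = 18 cm/s, so v(10) = 3 + (18) = 21 cm/s.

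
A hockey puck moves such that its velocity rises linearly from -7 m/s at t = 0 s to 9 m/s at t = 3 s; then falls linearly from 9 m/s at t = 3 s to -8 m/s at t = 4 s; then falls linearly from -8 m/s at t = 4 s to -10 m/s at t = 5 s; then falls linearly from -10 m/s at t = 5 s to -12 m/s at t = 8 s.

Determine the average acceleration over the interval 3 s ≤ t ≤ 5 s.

-9.5 m/s²

Average acceleration = Δv/Δt = (-10 − 9)/(5 − 3) = -9.5 m/s².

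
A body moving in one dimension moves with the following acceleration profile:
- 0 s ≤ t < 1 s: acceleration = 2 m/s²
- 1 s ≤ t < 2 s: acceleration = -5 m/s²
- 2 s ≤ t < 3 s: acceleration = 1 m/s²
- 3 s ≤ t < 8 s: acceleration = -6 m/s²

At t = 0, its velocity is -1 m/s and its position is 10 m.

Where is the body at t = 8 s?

On each constant-a segment, Δv = aΔt and Δx = v₀Δt + ½aΔt²; chain segment to segment.
0–1 s: v starts -1 m/s; Δx = -1·1 + ½·2·1² = 0 m; v ends 1 m/s.
1–2 s: v starts 1 m/s; Δx = 1·1 + ½·-5·1² = -1.5 m; v ends -4 m/s.
2–3 s: v starts -4 m/s; Δx = -4·1 + ½·1·1² = -3.5 m; v ends -3 m/s.
3–8 s: v starts -3 m/s; Δx = -3·5 + ½·-6·5² = -90 m; v ends -33 m/s.
x(8) = 10 + Σ Δx = -85 m.

-85 m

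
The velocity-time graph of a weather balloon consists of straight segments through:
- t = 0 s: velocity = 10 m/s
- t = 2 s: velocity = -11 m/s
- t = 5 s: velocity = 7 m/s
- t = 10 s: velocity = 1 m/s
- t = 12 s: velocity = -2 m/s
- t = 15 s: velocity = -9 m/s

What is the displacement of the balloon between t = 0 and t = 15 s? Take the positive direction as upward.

Displacement is the signed area under the v-t curve.
0–2 s: ½(10 + -11)(2) = -1 m
2–5 s: ½(-11 + 7)(3) = -6 m
5–10 s: ½(7 + 1)(5) = 20 m
10–12 s: ½(1 + -2)(2) = -1 m
12–15 s: ½(-2 + -9)(3) = -16.5 m
Net displacement = -4.5 m

-4.5 m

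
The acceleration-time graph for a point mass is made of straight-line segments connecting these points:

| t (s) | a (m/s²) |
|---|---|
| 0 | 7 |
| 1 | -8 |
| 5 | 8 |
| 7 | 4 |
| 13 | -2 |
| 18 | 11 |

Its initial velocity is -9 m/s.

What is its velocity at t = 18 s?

31 m/s

Δv equals the area under the a-t graph; then v = v₀ + Δv.
0–1 s: ½(7 + -8)(1) = -0.5 m/s
1–5 s: ½(-8 + 8)(4) = 0 m/s
5–7 s: ½(8 + 4)(2) = 12 m/s
7–13 s: ½(4 + -2)(6) = 6 m/s
13–18 s: ½(-2 + 11)(5) = 22.5 m/s
Δv = 40 m/s, so v(18) = -9 + (40) = 31 m/s.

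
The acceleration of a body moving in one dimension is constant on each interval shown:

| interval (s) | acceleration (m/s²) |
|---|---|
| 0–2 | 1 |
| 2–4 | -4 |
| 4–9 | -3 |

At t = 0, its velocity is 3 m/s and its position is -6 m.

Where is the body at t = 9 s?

-48.5 m

On each constant-a segment, Δv = aΔt and Δx = v₀Δt + ½aΔt²; chain segment to segment.
0–2 s: v starts 3 m/s; Δx = 3·2 + ½·1·2² = 8 m; v ends 5 m/s.
2–4 s: v starts 5 m/s; Δx = 5·2 + ½·-4·2² = 2 m; v ends -3 m/s.
4–9 s: v starts -3 m/s; Δx = -3·5 + ½·-3·5² = -52.5 m; v ends -18 m/s.
x(9) = -6 + Σ Δx = -48.5 m.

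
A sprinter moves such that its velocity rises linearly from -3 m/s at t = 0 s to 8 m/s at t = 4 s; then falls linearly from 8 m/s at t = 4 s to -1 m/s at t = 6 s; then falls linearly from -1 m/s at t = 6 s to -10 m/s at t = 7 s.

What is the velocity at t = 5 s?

On 4–6 s the graph is linear from 8 to -1 m/s: v(5) = 8 + (-1 − 8)·(5 − 4)/(6 − 4) = 3.5 m/s.

3.5 m/s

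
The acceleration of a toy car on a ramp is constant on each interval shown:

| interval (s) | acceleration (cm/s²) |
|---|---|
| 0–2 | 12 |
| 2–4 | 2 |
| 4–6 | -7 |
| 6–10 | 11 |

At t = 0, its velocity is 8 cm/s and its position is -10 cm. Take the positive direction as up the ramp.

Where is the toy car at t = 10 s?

332 cm

On each constant-a segment, Δv = aΔt and Δx = v₀Δt + ½aΔt²; chain segment to segment.
0–2 s: v starts 8 cm/s; Δx = 8·2 + ½·12·2² = 40 cm; v ends 32 cm/s.
2–4 s: v starts 32 cm/s; Δx = 32·2 + ½·2·2² = 68 cm; v ends 36 cm/s.
4–6 s: v starts 36 cm/s; Δx = 36·2 + ½·-7·2² = 58 cm; v ends 22 cm/s.
6–10 s: v starts 22 cm/s; Δx = 22·4 + ½·11·4² = 176 cm; v ends 66 cm/s.
x(10) = -10 + Σ Δx = 332 cm.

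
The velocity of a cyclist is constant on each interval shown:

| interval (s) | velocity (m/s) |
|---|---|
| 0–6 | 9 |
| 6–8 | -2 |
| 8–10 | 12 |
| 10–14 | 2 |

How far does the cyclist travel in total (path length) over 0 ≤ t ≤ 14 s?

90 m

Distance (not displacement) is the total path length: add the absolute areas under v-t.
0–6 s: |9| × 6 = 54 m
6–8 s: |-2| × 2 = 4 m
8–10 s: |12| × 2 = 24 m
10–14 s: |2| × 4 = 8 m
Total distance = 90 m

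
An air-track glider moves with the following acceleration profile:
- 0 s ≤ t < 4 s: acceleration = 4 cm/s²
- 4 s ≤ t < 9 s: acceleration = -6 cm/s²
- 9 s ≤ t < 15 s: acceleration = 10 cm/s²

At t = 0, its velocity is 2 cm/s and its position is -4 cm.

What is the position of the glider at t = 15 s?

159 cm

On each constant-a segment, Δv = aΔt and Δx = v₀Δt + ½aΔt²; chain segment to segment.
0–4 s: v starts 2 cm/s; Δx = 2·4 + ½·4·4² = 40 cm; v ends 18 cm/s.
4–9 s: v starts 18 cm/s; Δx = 18·5 + ½·-6·5² = 15 cm; v ends -12 cm/s.
9–15 s: v starts -12 cm/s; Δx = -12·6 + ½·10·6² = 108 cm; v ends 48 cm/s.
x(15) = -4 + Σ Δx = 159 cm.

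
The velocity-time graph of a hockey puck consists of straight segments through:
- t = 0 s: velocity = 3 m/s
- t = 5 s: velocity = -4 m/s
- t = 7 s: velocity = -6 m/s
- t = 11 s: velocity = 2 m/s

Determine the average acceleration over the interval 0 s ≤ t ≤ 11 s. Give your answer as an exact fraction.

Average acceleration = Δv/Δt = (2 − 3)/(11 − 0) = -1/11 m/s².

-1/11 m/s²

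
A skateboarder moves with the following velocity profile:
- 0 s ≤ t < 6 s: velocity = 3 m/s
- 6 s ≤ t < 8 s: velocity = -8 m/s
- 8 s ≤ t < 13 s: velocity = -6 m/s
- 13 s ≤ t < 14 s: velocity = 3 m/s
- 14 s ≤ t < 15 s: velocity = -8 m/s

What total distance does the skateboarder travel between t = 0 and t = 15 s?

75 m

Total distance travelled is ∫|v| dt — sum the magnitudes of each area piece.
0–6 s: |3| × 6 = 18 m
6–8 s: |-8| × 2 = 16 m
8–13 s: |-6| × 5 = 30 m
13–14 s: |3| × 1 = 3 m
14–15 s: |-8| × 1 = 8 m
Total distance = 75 m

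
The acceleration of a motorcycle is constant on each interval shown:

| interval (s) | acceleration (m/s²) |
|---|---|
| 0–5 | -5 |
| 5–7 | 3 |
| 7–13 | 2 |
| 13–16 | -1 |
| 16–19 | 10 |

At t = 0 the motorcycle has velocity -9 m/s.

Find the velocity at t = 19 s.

Δv equals the area under the a-t graph; then v = v₀ + Δv.
0–5 s: -5 × 5 = -25 m/s
5–7 s: 3 × 2 = 6 m/s
7–13 s: 2 × 6 = 12 m/s
13–16 s: -1 × 3 = -3 m/s
16–19 s: 10 × 3 = 30 m/s
Δv = 20 m/s, so v(19) = -9 + (20) = 11 m/s.

11 m/s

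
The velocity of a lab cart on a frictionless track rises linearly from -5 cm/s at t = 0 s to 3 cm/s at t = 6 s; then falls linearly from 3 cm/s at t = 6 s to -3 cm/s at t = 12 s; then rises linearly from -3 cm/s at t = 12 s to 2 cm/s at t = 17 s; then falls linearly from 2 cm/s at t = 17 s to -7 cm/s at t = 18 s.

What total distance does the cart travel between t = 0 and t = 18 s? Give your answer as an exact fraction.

Total distance travelled is ∫|v| dt — sum the magnitudes of each area piece.
0–6 s: v = 0 at t = 3.75 s; triangle areas 9.375 + 3.375 = 12.75 cm
6–12 s: v = 0 at t = 9 s; triangle areas 4.5 + 4.5 = 9 cm
12–17 s: v = 0 at t = 15 s; triangle areas 4.5 + 2 = 6.5 cm
17–18 s: v = 0 at t = 155/9 s; triangle areas 2/9 + 49/18 = 53/18 cm
Total distance = 1123/36 cm

1123/36 cm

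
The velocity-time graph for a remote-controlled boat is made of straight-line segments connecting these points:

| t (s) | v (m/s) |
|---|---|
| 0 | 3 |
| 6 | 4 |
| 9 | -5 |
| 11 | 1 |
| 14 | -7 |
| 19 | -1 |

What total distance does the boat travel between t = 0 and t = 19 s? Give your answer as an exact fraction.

1477/24 m

Total distance travelled is ∫|v| dt — sum the magnitudes of each area piece.
0–6 s: |½(3 + 4)(6)| = 21 m
6–9 s: v = 0 at t = 22/3 s; triangle areas 8/3 + 25/6 = 41/6 m
9–11 s: v = 0 at t = 32/3 s; triangle areas 25/6 + 1/6 = 13/3 m
11–14 s: v = 0 at t = 11.375 s; triangle areas 0.1875 + 9.1875 = 9.375 m
14–19 s: |½(-7 + -1)(5)| = 20 m
Total distance = 1477/24 m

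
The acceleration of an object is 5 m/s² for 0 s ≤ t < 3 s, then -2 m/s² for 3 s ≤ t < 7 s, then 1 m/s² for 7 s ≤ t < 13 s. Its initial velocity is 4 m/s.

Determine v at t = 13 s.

Δv equals the area under the a-t graph; then v = v₀ + Δv.
0–3 s: 5 × 3 = 15 m/s
3–7 s: -2 × 4 = -8 m/s
7–13 s: 1 × 6 = 6 m/s
Δv = 13 m/s, so v(13) = 4 + (13) = 17 m/s.

17 m/s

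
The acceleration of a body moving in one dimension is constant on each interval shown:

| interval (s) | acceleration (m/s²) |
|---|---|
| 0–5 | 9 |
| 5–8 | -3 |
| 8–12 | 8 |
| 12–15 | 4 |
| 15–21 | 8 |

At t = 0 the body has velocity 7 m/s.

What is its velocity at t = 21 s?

Δv equals the area under the a-t graph; then v = v₀ + Δv.
0–5 s: 9 × 5 = 45 m/s
5–8 s: -3 × 3 = -9 m/s
8–12 s: 8 × 4 = 32 m/s
12–15 s: 4 × 3 = 12 m/s
15–21 s: 8 × 6 = 48 m/s
Δv = 128 m/s, so v(21) = 7 + (128) = 135 m/s.

135 m/s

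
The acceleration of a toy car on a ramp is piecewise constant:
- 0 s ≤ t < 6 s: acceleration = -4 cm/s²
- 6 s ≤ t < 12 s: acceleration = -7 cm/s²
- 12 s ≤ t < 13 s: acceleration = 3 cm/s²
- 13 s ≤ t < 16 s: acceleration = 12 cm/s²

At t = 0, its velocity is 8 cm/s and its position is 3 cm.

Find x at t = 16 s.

On each constant-a segment, Δv = aΔt and Δx = v₀Δt + ½aΔt²; chain segment to segment.
0–6 s: v starts 8 cm/s; Δx = 8·6 + ½·-4·6² = -24 cm; v ends -16 cm/s.
6–12 s: v starts -16 cm/s; Δx = -16·6 + ½·-7·6² = -222 cm; v ends -58 cm/s.
12–13 s: v starts -58 cm/s; Δx = -58·1 + ½·3·1² = -56.5 cm; v ends -55 cm/s.
13–16 s: v starts -55 cm/s; Δx = -55·3 + ½·12·3² = -111 cm; v ends -19 cm/s.
x(16) = 3 + Σ Δx = -410.5 cm.

-410.5 cm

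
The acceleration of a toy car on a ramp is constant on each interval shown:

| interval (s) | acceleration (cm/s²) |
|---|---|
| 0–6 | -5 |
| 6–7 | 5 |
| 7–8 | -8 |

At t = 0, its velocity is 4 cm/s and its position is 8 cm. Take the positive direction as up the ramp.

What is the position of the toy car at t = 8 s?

On each constant-a segment, Δv = aΔt and Δx = v₀Δt + ½aΔt²; chain segment to segment.
0–6 s: v starts 4 cm/s; Δx = 4·6 + ½·-5·6² = -66 cm; v ends -26 cm/s.
6–7 s: v starts -26 cm/s; Δx = -26·1 + ½·5·1² = -23.5 cm; v ends -21 cm/s.
7–8 s: v starts -21 cm/s; Δx = -21·1 + ½·-8·1² = -25 cm; v ends -29 cm/s.
x(8) = 8 + Σ Δx = -106.5 cm.

-106.5 cm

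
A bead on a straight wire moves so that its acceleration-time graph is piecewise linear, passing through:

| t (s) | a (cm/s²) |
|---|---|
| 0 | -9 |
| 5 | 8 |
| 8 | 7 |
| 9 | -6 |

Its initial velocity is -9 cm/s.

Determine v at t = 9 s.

Δv equals the area under the a-t graph; then v = v₀ + Δv.
0–5 s: ½(-9 + 8)(5) = -2.5 cm/s
5–8 s: ½(8 + 7)(3) = 22.5 cm/s
8–9 s: ½(7 + -6)(1) = 0.5 cm/s
Δv = 20.5 cm/s, so v(9) = -9 + (20.5) = 11.5 cm/s.

11.5 cm/s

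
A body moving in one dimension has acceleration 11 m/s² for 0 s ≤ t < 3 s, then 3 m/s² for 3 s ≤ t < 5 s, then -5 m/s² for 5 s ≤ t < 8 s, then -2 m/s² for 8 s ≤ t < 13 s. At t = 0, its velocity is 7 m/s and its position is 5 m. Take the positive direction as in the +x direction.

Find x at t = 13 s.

407 m

On each constant-a segment, Δv = aΔt and Δx = v₀Δt + ½aΔt²; chain segment to segment.
0–3 s: v starts 7 m/s; Δx = 7·3 + ½·11·3² = 70.5 m; v ends 40 m/s.
3–5 s: v starts 40 m/s; Δx = 40·2 + ½·3·2² = 86 m; v ends 46 m/s.
5–8 s: v starts 46 m/s; Δx = 46·3 + ½·-5·3² = 115.5 m; v ends 31 m/s.
8–13 s: v starts 31 m/s; Δx = 31·5 + ½·-2·5² = 130 m; v ends 21 m/s.
x(13) = 5 + Σ Δx = 407 m.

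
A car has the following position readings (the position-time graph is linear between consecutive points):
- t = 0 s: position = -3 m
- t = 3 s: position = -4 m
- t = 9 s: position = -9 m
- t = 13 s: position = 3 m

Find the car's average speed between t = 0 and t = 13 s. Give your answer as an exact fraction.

Average speed = (total path length)/(elapsed time); on a piecewise-linear x-t graph the path length is Σ|Δx|.
0–3 s: |Δx| = |-4 − -3| = 1 m
3–9 s: |Δx| = |-9 − -4| = 5 m
9–13 s: |Δx| = |3 − -9| = 12 m
Total path = 18 m; average speed = 18/13 = 18/13 m/s.

18/13 m/s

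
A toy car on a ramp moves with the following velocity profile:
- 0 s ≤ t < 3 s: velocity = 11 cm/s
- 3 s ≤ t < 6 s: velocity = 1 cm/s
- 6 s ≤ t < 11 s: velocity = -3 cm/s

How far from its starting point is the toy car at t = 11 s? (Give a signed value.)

21 cm

Displacement is the signed area under the v-t curve.
0–3 s: 11 × 3 = 33 cm
3–6 s: 1 × 3 = 3 cm
6–11 s: -3 × 5 = -15 cm
Net displacement = 21 cm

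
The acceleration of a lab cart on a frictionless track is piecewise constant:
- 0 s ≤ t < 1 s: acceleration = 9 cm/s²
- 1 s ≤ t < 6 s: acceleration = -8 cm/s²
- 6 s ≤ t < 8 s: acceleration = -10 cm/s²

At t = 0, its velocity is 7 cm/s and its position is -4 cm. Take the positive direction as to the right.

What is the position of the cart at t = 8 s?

On each constant-a segment, Δv = aΔt and Δx = v₀Δt + ½aΔt²; chain segment to segment.
0–1 s: v starts 7 cm/s; Δx = 7·1 + ½·9·1² = 11.5 cm; v ends 16 cm/s.
1–6 s: v starts 16 cm/s; Δx = 16·5 + ½·-8·5² = -20 cm; v ends -24 cm/s.
6–8 s: v starts -24 cm/s; Δx = -24·2 + ½·-10·2² = -68 cm; v ends -44 cm/s.
x(8) = -4 + Σ Δx = -80.5 cm.

-80.5 cm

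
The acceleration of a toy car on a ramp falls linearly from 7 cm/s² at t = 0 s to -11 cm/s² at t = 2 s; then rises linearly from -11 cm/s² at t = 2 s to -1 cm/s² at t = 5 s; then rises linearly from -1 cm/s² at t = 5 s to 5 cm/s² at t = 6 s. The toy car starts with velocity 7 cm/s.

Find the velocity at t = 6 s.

Δv equals the area under the a-t graph; then v = v₀ + Δv.
0–2 s: ½(7 + -11)(2) = -4 cm/s
2–5 s: ½(-11 + -1)(3) = -18 cm/s
5–6 s: ½(-1 + 5)(1) = 2 cm/s
Δv = -20 cm/s, so v(6) = 7 + (-20) = -13 cm/s.

-13 cm/s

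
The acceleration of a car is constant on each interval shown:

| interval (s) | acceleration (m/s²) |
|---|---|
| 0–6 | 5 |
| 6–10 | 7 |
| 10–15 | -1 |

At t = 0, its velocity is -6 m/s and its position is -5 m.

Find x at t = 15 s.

448.5 m

On each constant-a segment, Δv = aΔt and Δx = v₀Δt + ½aΔt²; chain segment to segment.
0–6 s: v starts -6 m/s; Δx = -6·6 + ½·5·6² = 54 m; v ends 24 m/s.
6–10 s: v starts 24 m/s; Δx = 24·4 + ½·7·4² = 152 m; v ends 52 m/s.
10–15 s: v starts 52 m/s; Δx = 52·5 + ½·-1·5² = 247.5 m; v ends 47 m/s.
x(15) = -5 + Σ Δx = 448.5 m.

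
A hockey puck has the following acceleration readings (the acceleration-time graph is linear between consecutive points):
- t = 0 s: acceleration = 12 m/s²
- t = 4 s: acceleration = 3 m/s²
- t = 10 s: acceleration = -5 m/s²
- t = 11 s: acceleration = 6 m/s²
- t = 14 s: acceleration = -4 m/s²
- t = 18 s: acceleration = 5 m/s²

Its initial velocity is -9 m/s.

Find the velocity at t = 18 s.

20.5 m/s

Δv equals the area under the a-t graph; then v = v₀ + Δv.
0–4 s: ½(12 + 3)(4) = 30 m/s
4–10 s: ½(3 + -5)(6) = -6 m/s
10–11 s: ½(-5 + 6)(1) = 0.5 m/s
11–14 s: ½(6 + -4)(3) = 3 m/s
14–18 s: ½(-4 + 5)(4) = 2 m/s
Δv = 29.5 m/s, so v(18) = -9 + (29.5) = 20.5 m/s.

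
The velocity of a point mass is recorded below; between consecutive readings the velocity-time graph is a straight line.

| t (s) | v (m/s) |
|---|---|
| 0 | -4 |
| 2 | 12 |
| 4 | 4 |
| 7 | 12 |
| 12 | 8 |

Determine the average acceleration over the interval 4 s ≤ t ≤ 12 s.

Average acceleration = Δv/Δt = (8 − 4)/(12 − 4) = 0.5 m/s².

0.5 m/s²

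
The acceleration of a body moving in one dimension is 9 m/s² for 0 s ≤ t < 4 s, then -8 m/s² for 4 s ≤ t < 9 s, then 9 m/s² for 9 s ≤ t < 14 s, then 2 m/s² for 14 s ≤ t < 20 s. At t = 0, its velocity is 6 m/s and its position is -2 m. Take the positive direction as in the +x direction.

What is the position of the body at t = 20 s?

644.5 m

On each constant-a segment, Δv = aΔt and Δx = v₀Δt + ½aΔt²; chain segment to segment.
0–4 s: v starts 6 m/s; Δx = 6·4 + ½·9·4² = 96 m; v ends 42 m/s.
4–9 s: v starts 42 m/s; Δx = 42·5 + ½·-8·5² = 110 m; v ends 2 m/s.
9–14 s: v starts 2 m/s; Δx = 2·5 + ½·9·5² = 122.5 m; v ends 47 m/s.
14–20 s: v starts 47 m/s; Δx = 47·6 + ½·2·6² = 318 m; v ends 59 m/s.
x(20) = -2 + Σ Δx = 644.5 m.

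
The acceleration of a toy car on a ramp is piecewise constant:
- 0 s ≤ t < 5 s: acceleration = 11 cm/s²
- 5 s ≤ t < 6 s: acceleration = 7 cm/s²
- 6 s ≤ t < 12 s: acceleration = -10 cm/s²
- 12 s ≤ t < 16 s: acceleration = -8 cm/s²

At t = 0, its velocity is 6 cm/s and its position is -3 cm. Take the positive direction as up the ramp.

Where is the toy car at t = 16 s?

On each constant-a segment, Δv = aΔt and Δx = v₀Δt + ½aΔt²; chain segment to segment.
0–5 s: v starts 6 cm/s; Δx = 6·5 + ½·11·5² = 167.5 cm; v ends 61 cm/s.
5–6 s: v starts 61 cm/s; Δx = 61·1 + ½·7·1² = 64.5 cm; v ends 68 cm/s.
6–12 s: v starts 68 cm/s; Δx = 68·6 + ½·-10·6² = 228 cm; v ends 8 cm/s.
12–16 s: v starts 8 cm/s; Δx = 8·4 + ½·-8·4² = -32 cm; v ends -24 cm/s.
x(16) = -3 + Σ Δx = 425 cm.

425 cm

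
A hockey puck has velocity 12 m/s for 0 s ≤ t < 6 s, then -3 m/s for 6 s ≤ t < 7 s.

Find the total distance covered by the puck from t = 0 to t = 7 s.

75 m

Total distance travelled is ∫|v| dt — sum the magnitudes of each area piece.
0–6 s: |12| × 6 = 72 m
6–7 s: |-3| × 1 = 3 m
Total distance = 75 m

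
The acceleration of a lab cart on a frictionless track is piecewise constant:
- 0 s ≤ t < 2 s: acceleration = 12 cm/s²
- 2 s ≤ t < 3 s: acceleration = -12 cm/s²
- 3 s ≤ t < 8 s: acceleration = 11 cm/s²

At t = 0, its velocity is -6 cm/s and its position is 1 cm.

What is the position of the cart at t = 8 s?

192.5 cm

On each constant-a segment, Δv = aΔt and Δx = v₀Δt + ½aΔt²; chain segment to segment.
0–2 s: v starts -6 cm/s; Δx = -6·2 + ½·12·2² = 12 cm; v ends 18 cm/s.
2–3 s: v starts 18 cm/s; Δx = 18·1 + ½·-12·1² = 12 cm; v ends 6 cm/s.
3–8 s: v starts 6 cm/s; Δx = 6·5 + ½·11·5² = 167.5 cm; v ends 61 cm/s.
x(8) = 1 + Σ Δx = 192.5 cm.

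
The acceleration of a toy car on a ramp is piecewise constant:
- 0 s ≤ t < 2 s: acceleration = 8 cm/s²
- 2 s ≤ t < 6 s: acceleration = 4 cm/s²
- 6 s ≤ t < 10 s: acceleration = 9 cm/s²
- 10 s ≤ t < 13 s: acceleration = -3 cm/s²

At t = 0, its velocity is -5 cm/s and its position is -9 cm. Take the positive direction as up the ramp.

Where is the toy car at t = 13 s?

On each constant-a segment, Δv = aΔt and Δx = v₀Δt + ½aΔt²; chain segment to segment.
0–2 s: v starts -5 cm/s; Δx = -5·2 + ½·8·2² = 6 cm; v ends 11 cm/s.
2–6 s: v starts 11 cm/s; Δx = 11·4 + ½·4·4² = 76 cm; v ends 27 cm/s.
6–10 s: v starts 27 cm/s; Δx = 27·4 + ½·9·4² = 180 cm; v ends 63 cm/s.
10–13 s: v starts 63 cm/s; Δx = 63·3 + ½·-3·3² = 175.5 cm; v ends 54 cm/s.
x(13) = -9 + Σ Δx = 428.5 cm.

428.5 cm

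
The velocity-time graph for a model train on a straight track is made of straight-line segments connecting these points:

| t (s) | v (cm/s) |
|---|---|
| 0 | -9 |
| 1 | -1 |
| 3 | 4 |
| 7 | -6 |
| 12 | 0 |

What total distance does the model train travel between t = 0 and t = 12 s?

Distance (not displacement) is the total path length: add the absolute areas under v-t.
0–1 s: |½(-9 + -1)(1)| = 5 cm
1–3 s: v = 0 at t = 1.4 s; triangle areas 0.2 + 3.2 = 3.4 cm
3–7 s: v = 0 at t = 4.6 s; triangle areas 3.2 + 7.2 = 10.4 cm
7–12 s: |½(-6 + 0)(5)| = 15 cm
Total distance = 33.8 cm

33.8 cm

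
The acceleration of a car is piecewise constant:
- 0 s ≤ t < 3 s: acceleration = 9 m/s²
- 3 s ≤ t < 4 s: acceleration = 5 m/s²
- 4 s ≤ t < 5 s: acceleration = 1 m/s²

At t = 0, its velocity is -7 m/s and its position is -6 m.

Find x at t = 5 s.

61.5 m

On each constant-a segment, Δv = aΔt and Δx = v₀Δt + ½aΔt²; chain segment to segment.
0–3 s: v starts -7 m/s; Δx = -7·3 + ½·9·3² = 19.5 m; v ends 20 m/s.
3–4 s: v starts 20 m/s; Δx = 20·1 + ½·5·1² = 22.5 m; v ends 25 m/s.
4–5 s: v starts 25 m/s; Δx = 25·1 + ½·1·1² = 25.5 m; v ends 26 m/s.
x(5) = -6 + Σ Δx = 61.5 m.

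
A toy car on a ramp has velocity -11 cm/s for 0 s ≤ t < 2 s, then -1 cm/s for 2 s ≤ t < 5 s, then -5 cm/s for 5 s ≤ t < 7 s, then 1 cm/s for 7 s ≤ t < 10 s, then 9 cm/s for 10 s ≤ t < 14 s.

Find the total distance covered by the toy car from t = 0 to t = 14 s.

74 cm

Distance (not displacement) is the total path length: add the absolute areas under v-t.
0–2 s: |-11| × 2 = 22 cm
2–5 s: |-1| × 3 = 3 cm
5–7 s: |-5| × 2 = 10 cm
7–10 s: |1| × 3 = 3 cm
10–14 s: |9| × 4 = 36 cm
Total distance = 74 cm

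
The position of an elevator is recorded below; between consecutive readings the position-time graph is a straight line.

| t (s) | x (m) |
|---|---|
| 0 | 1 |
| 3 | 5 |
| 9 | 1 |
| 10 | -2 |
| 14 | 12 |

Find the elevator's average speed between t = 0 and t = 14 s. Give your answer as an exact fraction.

25/14 m/s

Average speed = (total path length)/(elapsed time); on a piecewise-linear x-t graph the path length is Σ|Δx|.
0–3 s: |Δx| = |5 − 1| = 4 m
3–9 s: |Δx| = |1 − 5| = 4 m
9–10 s: |Δx| = |-2 − 1| = 3 m
10–14 s: |Δx| = |12 − -2| = 14 m
Total path = 25 m; average speed = 25/14 = 25/14 m/s.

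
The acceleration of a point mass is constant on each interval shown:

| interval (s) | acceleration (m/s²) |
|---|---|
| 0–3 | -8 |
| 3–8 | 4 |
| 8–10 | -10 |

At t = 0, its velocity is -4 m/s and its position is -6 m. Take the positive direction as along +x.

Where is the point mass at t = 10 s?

On each constant-a segment, Δv = aΔt and Δx = v₀Δt + ½aΔt²; chain segment to segment.
0–3 s: v starts -4 m/s; Δx = -4·3 + ½·-8·3² = -48 m; v ends -28 m/s.
3–8 s: v starts -28 m/s; Δx = -28·5 + ½·4·5² = -90 m; v ends -8 m/s.
8–10 s: v starts -8 m/s; Δx = -8·2 + ½·-10·2² = -36 m; v ends -28 m/s.
x(10) = -6 + Σ Δx = -180 m.

-180 m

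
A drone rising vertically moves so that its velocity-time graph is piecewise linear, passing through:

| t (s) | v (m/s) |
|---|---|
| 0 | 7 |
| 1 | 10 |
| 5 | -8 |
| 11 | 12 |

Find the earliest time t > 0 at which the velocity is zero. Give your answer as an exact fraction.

t = 29/9 s

v changes sign on 1–5 s (from 10 to -8); the graph is linear there, so v = 0 at t = 1 + (-10)·(5 − 1)/(-8 − 10) = 29/9 s.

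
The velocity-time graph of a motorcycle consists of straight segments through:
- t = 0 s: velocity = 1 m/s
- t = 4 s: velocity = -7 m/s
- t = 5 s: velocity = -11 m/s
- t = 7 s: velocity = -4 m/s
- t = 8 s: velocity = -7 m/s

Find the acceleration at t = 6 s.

3.5 m/s²

Acceleration is the slope of the v-t graph on 5–7 s: (-4 − -11)/(7 − 5) = 3.5 m/s².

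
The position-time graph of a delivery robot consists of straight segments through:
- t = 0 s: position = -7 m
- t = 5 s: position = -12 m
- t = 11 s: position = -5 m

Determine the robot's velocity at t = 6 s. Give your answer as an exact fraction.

7/6 m/s

Velocity is the slope of the x-t graph on 5–11 s: (-5 − -12)/(11 − 5) = 7/6 m/s.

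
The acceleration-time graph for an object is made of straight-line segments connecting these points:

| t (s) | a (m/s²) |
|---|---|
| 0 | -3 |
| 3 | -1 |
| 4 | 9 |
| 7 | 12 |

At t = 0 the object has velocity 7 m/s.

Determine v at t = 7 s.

36.5 m/s

Δv equals the area under the a-t graph; then v = v₀ + Δv.
0–3 s: ½(-3 + -1)(3) = -6 m/s
3–4 s: ½(-1 + 9)(1) = 4 m/s
4–7 s: ½(9 + 12)(3) = 31.5 m/s
Δv = 29.5 m/s, so v(7) = 7 + (29.5) = 36.5 m/s.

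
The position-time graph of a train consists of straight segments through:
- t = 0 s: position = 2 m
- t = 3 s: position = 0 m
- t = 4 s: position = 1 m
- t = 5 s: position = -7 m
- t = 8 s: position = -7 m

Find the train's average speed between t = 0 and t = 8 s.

1.375 m/s

Average speed = (total path length)/(elapsed time); on a piecewise-linear x-t graph the path length is Σ|Δx|.
0–3 s: |Δx| = |0 − 2| = 2 m
3–4 s: |Δx| = |1 − 0| = 1 m
4–5 s: |Δx| = |-7 − 1| = 8 m
5–8 s: |Δx| = |-7 − -7| = 0 m
Total path = 11 m; average speed = 11/8 = 1.375 m/s.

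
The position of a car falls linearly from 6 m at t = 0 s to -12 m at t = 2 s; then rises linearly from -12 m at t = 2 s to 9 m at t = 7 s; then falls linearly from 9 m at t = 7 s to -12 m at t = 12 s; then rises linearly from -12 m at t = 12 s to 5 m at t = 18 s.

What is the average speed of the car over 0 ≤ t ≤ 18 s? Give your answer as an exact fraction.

Average speed = (total path length)/(elapsed time); on a piecewise-linear x-t graph the path length is Σ|Δx|.
0–2 s: |Δx| = |-12 − 6| = 18 m
2–7 s: |Δx| = |9 − -12| = 21 m
7–12 s: |Δx| = |-12 − 9| = 21 m
12–18 s: |Δx| = |5 − -12| = 17 m
Total path = 77 m; average speed = 77/18 = 77/18 m/s.

77/18 m/s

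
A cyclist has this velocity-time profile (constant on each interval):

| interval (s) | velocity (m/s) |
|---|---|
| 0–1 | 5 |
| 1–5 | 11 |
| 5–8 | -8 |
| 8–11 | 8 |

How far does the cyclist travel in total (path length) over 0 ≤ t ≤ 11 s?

Distance (not displacement) is the total path length: add the absolute areas under v-t.
0–1 s: |5| × 1 = 5 m
1–5 s: |11| × 4 = 44 m
5–8 s: |-8| × 3 = 24 m
8–11 s: |8| × 3 = 24 m
Total distance = 97 m

97 m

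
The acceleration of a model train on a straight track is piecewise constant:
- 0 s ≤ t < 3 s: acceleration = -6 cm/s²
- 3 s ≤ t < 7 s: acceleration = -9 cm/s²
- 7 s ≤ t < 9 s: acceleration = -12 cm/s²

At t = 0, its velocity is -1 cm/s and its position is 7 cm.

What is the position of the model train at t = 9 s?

-305 cm

On each constant-a segment, Δv = aΔt and Δx = v₀Δt + ½aΔt²; chain segment to segment.
0–3 s: v starts -1 cm/s; Δx = -1·3 + ½·-6·3² = -30 cm; v ends -19 cm/s.
3–7 s: v starts -19 cm/s; Δx = -19·4 + ½·-9·4² = -148 cm; v ends -55 cm/s.
7–9 s: v starts -55 cm/s; Δx = -55·2 + ½·-12·2² = -134 cm; v ends -79 cm/s.
x(9) = 7 + Σ Δx = -305 cm.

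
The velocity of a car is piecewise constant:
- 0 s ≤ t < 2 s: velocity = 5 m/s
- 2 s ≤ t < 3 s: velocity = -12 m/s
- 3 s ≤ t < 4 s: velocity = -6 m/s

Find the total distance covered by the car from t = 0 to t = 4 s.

Total distance travelled is ∫|v| dt — sum the magnitudes of each area piece.
0–2 s: |5| × 2 = 10 m
2–3 s: |-12| × 1 = 12 m
3–4 s: |-6| × 1 = 6 m
Total distance = 28 m

28 m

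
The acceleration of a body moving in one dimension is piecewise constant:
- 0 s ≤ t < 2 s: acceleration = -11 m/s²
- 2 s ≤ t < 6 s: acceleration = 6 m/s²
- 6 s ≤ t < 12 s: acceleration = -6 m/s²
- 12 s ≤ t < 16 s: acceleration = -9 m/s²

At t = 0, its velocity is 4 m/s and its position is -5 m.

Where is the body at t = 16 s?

On each constant-a segment, Δv = aΔt and Δx = v₀Δt + ½aΔt²; chain segment to segment.
0–2 s: v starts 4 m/s; Δx = 4·2 + ½·-11·2² = -14 m; v ends -18 m/s.
2–6 s: v starts -18 m/s; Δx = -18·4 + ½·6·4² = -24 m; v ends 6 m/s.
6–12 s: v starts 6 m/s; Δx = 6·6 + ½·-6·6² = -72 m; v ends -30 m/s.
12–16 s: v starts -30 m/s; Δx = -30·4 + ½·-9·4² = -192 m; v ends -66 m/s.
x(16) = -5 + Σ Δx = -307 m.

-307 m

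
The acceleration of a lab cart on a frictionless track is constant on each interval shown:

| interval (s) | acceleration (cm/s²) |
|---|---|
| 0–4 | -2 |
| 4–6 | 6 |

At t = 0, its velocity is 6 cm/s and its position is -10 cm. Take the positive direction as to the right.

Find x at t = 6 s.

On each constant-a segment, Δv = aΔt and Δx = v₀Δt + ½aΔt²; chain segment to segment.
0–4 s: v starts 6 cm/s; Δx = 6·4 + ½·-2·4² = 8 cm; v ends -2 cm/s.
4–6 s: v starts -2 cm/s; Δx = -2·2 + ½·6·2² = 8 cm; v ends 10 cm/s.
x(6) = -10 + Σ Δx = 6 cm.

6 cm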